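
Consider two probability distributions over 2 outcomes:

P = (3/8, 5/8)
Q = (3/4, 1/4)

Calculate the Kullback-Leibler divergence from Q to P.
D(P||Q) = Σ P(i) log₂(P(i)/Q(i))
  i=0: (3/8) × log₂((3/8)/(3/4)) = (3/8) × log₂(1/2) = -0.3750
  i=1: (5/8) × log₂((5/8)/(1/4)) = (5/8) × log₂(5/2) = 0.8262
D(P||Q) = -0.3750 + 0.8262
  = 0.4512 bits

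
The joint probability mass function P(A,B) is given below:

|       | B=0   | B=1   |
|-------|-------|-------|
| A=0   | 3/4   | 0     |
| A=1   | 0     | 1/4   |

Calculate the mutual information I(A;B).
Marginal P(A) (row sums):
  P(A=0) = 3/4 + 0 = 3/4
  P(A=1) = 0 + 1/4 = 1/4
Marginal P(B) (column sums):
  P(B=0) = 3/4 + 0 = 3/4
  P(B=1) = 0 + 1/4 = 1/4

H(A) = -[(3/4)·log₂(3/4) + (1/4)·log₂(1/4)]
  = 0.3113 + 0.5000
  = 0.8113 bits
H(B) = -[(3/4)·log₂(3/4) + (1/4)·log₂(1/4)]
  = 0.3113 + 0.5000
  = 0.8113 bits
H(A,B) = -[(3/4)·log₂(3/4) + (1/4)·log₂(1/4)]
  = 0.3113 + 0.5000
  = 0.8113 bits

I(A;B) = H(A) + H(B) - H(A,B)
  = 0.8113 + 0.8113 - 0.8113
  = 0.8113 bits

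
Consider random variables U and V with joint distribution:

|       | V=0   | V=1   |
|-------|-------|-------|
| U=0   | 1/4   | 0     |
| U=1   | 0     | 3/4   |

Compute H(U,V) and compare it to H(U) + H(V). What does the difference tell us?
Marginal P(U) (row sums):
  P(U=0) = 1/4 + 0 = 1/4
  P(U=1) = 0 + 3/4 = 3/4
Marginal P(V) (column sums):
  P(V=0) = 1/4 + 0 = 1/4
  P(V=1) = 0 + 3/4 = 3/4

H(U,V) = -[(1/4)·log₂(1/4) + (3/4)·log₂(3/4)]
  = 0.5000 + 0.3113
  = 0.8113 bits
H(U) = -[(1/4)·log₂(1/4) + (3/4)·log₂(3/4)]
  = 0.5000 + 0.3113
  = 0.8113 bits
H(V) = -[(1/4)·log₂(1/4) + (3/4)·log₂(3/4)]
  = 0.5000 + 0.3113
  = 0.8113 bits

H(U) + H(V) = 0.8113 + 0.8113 = 1.6226 bits
Difference: H(U) + H(V) - H(U,V) = 1.6226 - 0.8113 = 0.8113 bits = I(U;V)

The difference is the mutual information; it is positive here, so U and V are dependent (knowing one reduces uncertainty about the other by 0.8113 bits).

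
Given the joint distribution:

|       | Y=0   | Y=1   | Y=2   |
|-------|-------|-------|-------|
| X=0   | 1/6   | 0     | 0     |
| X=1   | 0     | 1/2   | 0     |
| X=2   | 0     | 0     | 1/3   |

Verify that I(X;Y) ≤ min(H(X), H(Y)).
Marginal P(X) (row sums):
  P(X=0) = 1/6 + 0 + 0 = 1/6
  P(X=1) = 0 + 1/2 + 0 = 1/2
  P(X=2) = 0 + 0 + 1/3 = 1/3
Marginal P(Y) (column sums):
  P(Y=0) = 1/6 + 0 + 0 = 1/6
  P(Y=1) = 0 + 1/2 + 0 = 1/2
  P(Y=2) = 0 + 0 + 1/3 = 1/3

H(X) = -[(1/6)·log₂(1/6) + (1/2)·log₂(1/2) + (1/3)·log₂(1/3)]
  = 0.4308 + 0.5000 + 0.5283
  = 1.4591 bits
H(Y) = -[(1/6)·log₂(1/6) + (1/2)·log₂(1/2) + (1/3)·log₂(1/3)]
  = 0.4308 + 0.5000 + 0.5283
  = 1.4591 bits
H(X,Y) = -[(1/6)·log₂(1/6) + (1/2)·log₂(1/2) + (1/3)·log₂(1/3)]
  = 0.4308 + 0.5000 + 0.5283
  = 1.4591 bits

I(X;Y) = H(X) + H(Y) - H(X,Y)
  = 1.4591 + 1.4591 - 1.4591
  = 1.4591 bits

min(H(X), H(Y)) = min(1.4591, 1.4591) = 1.4591 bits
Since 1.4591 ≤ 1.4591, the bound is satisfied ✓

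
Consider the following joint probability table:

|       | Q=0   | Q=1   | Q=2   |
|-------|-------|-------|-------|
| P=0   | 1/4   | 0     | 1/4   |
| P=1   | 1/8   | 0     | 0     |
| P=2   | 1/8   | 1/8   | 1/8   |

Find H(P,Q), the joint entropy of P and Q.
H(P,Q) = -Σ P(P,Q) log₂ P(P,Q), summed over the non-zero cells:
H(P,Q) = -[(1/4)·log₂(1/4) + (1/4)·log₂(1/4) + (1/8)·log₂(1/8) + (1/8)·log₂(1/8) + (1/8)·log₂(1/8) + (1/8)·log₂(1/8)]
  = 0.5000 + 0.5000 + 0.3750 + 0.3750 + 0.3750 + 0.3750
  = 2.5000 bits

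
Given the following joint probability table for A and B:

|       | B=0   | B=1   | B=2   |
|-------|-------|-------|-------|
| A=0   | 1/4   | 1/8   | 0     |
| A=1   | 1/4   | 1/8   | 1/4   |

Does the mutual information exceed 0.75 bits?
Marginal P(A) (row sums):
  P(A=0) = 1/4 + 1/8 + 0 = 3/8
  P(A=1) = 1/4 + 1/8 + 1/4 = 5/8
Marginal P(B) (column sums):
  P(B=0) = 1/4 + 1/4 = 1/2
  P(B=1) = 1/8 + 1/8 = 1/4
  P(B=2) = 0 + 1/4 = 1/4

H(A) = -[(3/8)·log₂(3/8) + (5/8)·log₂(5/8)]
  = 0.5306 + 0.4238
  = 0.9544 bits
H(B) = -[(1/2)·log₂(1/2) + (1/4)·log₂(1/4) + (1/4)·log₂(1/4)]
  = 0.5000 + 0.5000 + 0.5000
  = 1.5000 bits
H(A,B) = -[(1/4)·log₂(1/4) + (1/8)·log₂(1/8) + (1/4)·log₂(1/4) + (1/8)·log₂(1/8) + (1/4)·log₂(1/4)]
  = 0.5000 + 0.3750 + 0.5000 + 0.3750 + 0.5000
  = 2.2500 bits

I(A;B) = H(A) + H(B) - H(A,B)
  = 0.9544 + 1.5000 - 2.2500
  = 0.2044 bits

No. I(A;B) = 0.2044 bits, which is ≤ 0.75 bits.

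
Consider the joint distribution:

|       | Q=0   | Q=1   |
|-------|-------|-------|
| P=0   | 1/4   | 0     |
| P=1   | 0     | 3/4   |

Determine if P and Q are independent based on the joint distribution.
Marginal P(P) (row sums):
  P(P=0) = 1/4 + 0 = 1/4
  P(P=1) = 0 + 3/4 = 3/4
Marginal P(Q) (column sums):
  P(Q=0) = 1/4 + 0 = 1/4
  P(Q=1) = 0 + 3/4 = 3/4

P and Q are independent iff P(P=i,Q=j) = P(P=i)·P(Q=j) for every cell.
  P(P=0)·P(Q=0) = 1/4 × 1/4 = 1/16, but P(P=0,Q=0) = 1/4 ✗

No, P and Q are not independent. Quantitatively, I(P;Q) > 0:

H(P) = -[(1/4)·log₂(1/4) + (3/4)·log₂(3/4)]
  = 0.5000 + 0.3113
  = 0.8113 bits
H(Q) = -[(1/4)·log₂(1/4) + (3/4)·log₂(3/4)]
  = 0.5000 + 0.3113
  = 0.8113 bits
H(P,Q) = -[(1/4)·log₂(1/4) + (3/4)·log₂(3/4)]
  = 0.5000 + 0.3113
  = 0.8113 bits
I(P;Q) = H(P) + H(Q) - H(P,Q) = 0.8113 + 0.8113 - 0.8113 = 0.8113 bits > 0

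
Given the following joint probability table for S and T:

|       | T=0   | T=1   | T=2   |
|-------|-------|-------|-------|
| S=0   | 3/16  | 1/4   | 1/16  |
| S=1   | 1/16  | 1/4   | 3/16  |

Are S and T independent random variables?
Marginal P(S) (row sums):
  P(S=0) = 3/16 + 1/4 + 1/16 = 1/2
  P(S=1) = 1/16 + 1/4 + 3/16 = 1/2
Marginal P(T) (column sums):
  P(T=0) = 3/16 + 1/16 = 1/4
  P(T=1) = 1/4 + 1/4 = 1/2
  P(T=2) = 1/16 + 3/16 = 1/4

S and T are independent iff P(S=i,T=j) = P(S=i)·P(T=j) for every cell.
  P(S=0)·P(T=0) = 1/2 × 1/4 = 1/8, but P(S=0,T=0) = 3/16 ✗

No, S and T are not independent. Quantitatively, I(S;T) > 0:

H(S) = -[(1/2)·log₂(1/2) + (1/2)·log₂(1/2)]
  = 0.5000 + 0.5000
  = 1.0000 bits
H(T) = -[(1/4)·log₂(1/4) + (1/2)·log₂(1/2) + (1/4)·log₂(1/4)]
  = 0.5000 + 0.5000 + 0.5000
  = 1.5000 bits
H(S,T) = -[(3/16)·log₂(3/16) + (1/4)·log₂(1/4) + (1/16)·log₂(1/16) + (1/16)·log₂(1/16) + (1/4)·log₂(1/4) + (3/16)·log₂(3/16)]
  = 0.4528 + 0.5000 + 0.2500 + 0.2500 + 0.5000 + 0.4528
  = 2.4056 bits
I(S;T) = H(S) + H(T) - H(S,T) = 1.0000 + 1.5000 - 2.4056 = 0.0944 bits > 0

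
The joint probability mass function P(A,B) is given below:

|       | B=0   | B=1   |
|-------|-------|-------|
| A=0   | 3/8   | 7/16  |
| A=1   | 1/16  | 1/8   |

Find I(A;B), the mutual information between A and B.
Marginal P(A) (row sums):
  P(A=0) = 3/8 + 7/16 = 13/16
  P(A=1) = 1/16 + 1/8 = 3/16
Marginal P(B) (column sums):
  P(B=0) = 3/8 + 1/16 = 7/16
  P(B=1) = 7/16 + 1/8 = 9/16

H(A) = -[(13/16)·log₂(13/16) + (3/16)·log₂(3/16)]
  = 0.2434 + 0.4528
  = 0.6962 bits
H(B) = -[(7/16)·log₂(7/16) + (9/16)·log₂(9/16)]
  = 0.5218 + 0.4669
  = 0.9887 bits
H(A,B) = -[(3/8)·log₂(3/8) + (7/16)·log₂(7/16) + (1/16)·log₂(1/16) + (1/8)·log₂(1/8)]
  = 0.5306 + 0.5218 + 0.2500 + 0.3750
  = 1.6774 bits

I(A;B) = H(A) + H(B) - H(A,B)
  = 0.6962 + 0.9887 - 1.6774
  = 0.0075 bits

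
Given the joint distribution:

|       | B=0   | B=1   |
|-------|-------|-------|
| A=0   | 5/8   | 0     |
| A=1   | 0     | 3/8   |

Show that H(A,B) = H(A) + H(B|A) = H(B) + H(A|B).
Marginal P(A) (row sums):
  P(A=0) = 5/8 + 0 = 5/8
  P(A=1) = 0 + 3/8 = 3/8
Marginal P(B) (column sums):
  P(B=0) = 5/8 + 0 = 5/8
  P(B=1) = 0 + 3/8 = 3/8

Decomposition 1: H(A) + H(B|A)
H(A) = -[(5/8)·log₂(5/8) + (3/8)·log₂(3/8)]
  = 0.4238 + 0.5306
  = 0.9544 bits
H(B|A) = -Σ P(A,B)·log₂ P(B|A), where P(B|A) = P(A,B) / P(A)
  (cells with P(A,B) = 0 contribute 0)
  (A=0,B=0): P(B|A) = (5/8)/(5/8) = 1;  -(5/8)·log₂(1) = 0.0000
  (A=1,B=1): P(B|A) = (3/8)/(3/8) = 1;  -(3/8)·log₂(1) = 0.0000
H(B|A) = 0.0000 + 0.0000
  = 0.0000 bits
H(A) + H(B|A) = 0.9544 + 0.0000 = 0.9544 bits

Decomposition 2: H(B) + H(A|B)
H(B) = -[(5/8)·log₂(5/8) + (3/8)·log₂(3/8)]
  = 0.4238 + 0.5306
  = 0.9544 bits
H(A|B) = -Σ P(A,B)·log₂ P(A|B), where P(A|B) = P(A,B) / P(B)
  (cells with P(A,B) = 0 contribute 0)
  (A=0,B=0): P(A|B) = (5/8)/(5/8) = 1;  -(5/8)·log₂(1) = 0.0000
  (A=1,B=1): P(A|B) = (3/8)/(3/8) = 1;  -(3/8)·log₂(1) = 0.0000
H(A|B) = 0.0000 + 0.0000
  = 0.0000 bits
H(B) + H(A|B) = 0.9544 + 0.0000 = 0.9544 bits

Direct computation of the joint entropy:
H(A,B) = -[(5/8)·log₂(5/8) + (3/8)·log₂(3/8)]
  = 0.4238 + 0.5306
  = 0.9544 bits

All three agree: H(A,B) = 0.9544 bits ✓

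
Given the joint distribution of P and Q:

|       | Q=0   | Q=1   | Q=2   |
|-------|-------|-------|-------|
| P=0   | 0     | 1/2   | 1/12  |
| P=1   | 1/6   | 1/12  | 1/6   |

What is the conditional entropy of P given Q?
Marginal P(Q) (column sums):
  P(Q=0) = 0 + 1/6 = 1/6
  P(Q=1) = 1/2 + 1/12 = 7/12
  P(Q=2) = 1/12 + 1/6 = 1/4

H(P|Q) = -Σ P(P,Q)·log₂ P(P|Q), where P(P|Q) = P(P,Q) / P(Q)
  (cells with P(P,Q) = 0 contribute 0)
  (P=0,Q=1): P(P|Q) = (1/2)/(7/12) = 6/7;  -(1/2)·log₂(6/7) = 0.1112
  (P=0,Q=2): P(P|Q) = (1/12)/(1/4) = 1/3;  -(1/12)·log₂(1/3) = 0.1321
  (P=1,Q=0): P(P|Q) = (1/6)/(1/6) = 1;  -(1/6)·log₂(1) = 0.0000
  (P=1,Q=1): P(P|Q) = (1/12)/(7/12) = 1/7;  -(1/12)·log₂(1/7) = 0.2339
  (P=1,Q=2): P(P|Q) = (1/6)/(1/4) = 2/3;  -(1/6)·log₂(2/3) = 0.0975
H(P|Q) = 0.1112 + 0.1321 + 0.0000 + 0.2339 + 0.0975
  = 0.5747 bits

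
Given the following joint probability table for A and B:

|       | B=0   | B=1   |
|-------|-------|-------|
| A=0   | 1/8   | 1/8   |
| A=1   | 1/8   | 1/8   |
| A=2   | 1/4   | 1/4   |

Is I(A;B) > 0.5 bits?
Marginal P(A) (row sums):
  P(A=0) = 1/8 + 1/8 = 1/4
  P(A=1) = 1/8 + 1/8 = 1/4
  P(A=2) = 1/4 + 1/4 = 1/2
Marginal P(B) (column sums):
  P(B=0) = 1/8 + 1/8 + 1/4 = 1/2
  P(B=1) = 1/8 + 1/8 + 1/4 = 1/2

H(A) = -[(1/4)·log₂(1/4) + (1/4)·log₂(1/4) + (1/2)·log₂(1/2)]
  = 0.5000 + 0.5000 + 0.5000
  = 1.5000 bits
H(B) = -[(1/2)·log₂(1/2) + (1/2)·log₂(1/2)]
  = 0.5000 + 0.5000
  = 1.0000 bits
H(A,B) = -[(1/8)·log₂(1/8) + (1/8)·log₂(1/8) + (1/8)·log₂(1/8) + (1/8)·log₂(1/8) + (1/4)·log₂(1/4) + (1/4)·log₂(1/4)]
  = 0.3750 + 0.3750 + 0.3750 + 0.3750 + 0.5000 + 0.5000
  = 2.5000 bits

I(A;B) = H(A) + H(B) - H(A,B)
  = 1.5000 + 1.0000 - 2.5000
  = 0.0000 bits

No. I(A;B) = 0.0000 bits, which is ≤ 0.5 bits.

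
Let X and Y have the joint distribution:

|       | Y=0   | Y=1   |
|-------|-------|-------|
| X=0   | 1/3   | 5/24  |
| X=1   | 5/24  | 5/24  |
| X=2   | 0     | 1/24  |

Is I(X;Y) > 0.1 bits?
Marginal P(X) (row sums):
  P(X=0) = 1/3 + 5/24 = 13/24
  P(X=1) = 5/24 + 5/24 = 5/12
  P(X=2) = 0 + 1/24 = 1/24
Marginal P(Y) (column sums):
  P(Y=0) = 1/3 + 5/24 + 0 = 13/24
  P(Y=1) = 5/24 + 5/24 + 1/24 = 11/24

H(X) = -[(13/24)·log₂(13/24) + (5/12)·log₂(5/12) + (1/24)·log₂(1/24)]
  = 0.4791 + 0.5263 + 0.1910
  = 1.1964 bits
H(Y) = -[(13/24)·log₂(13/24) + (11/24)·log₂(11/24)]
  = 0.4791 + 0.5159
  = 0.9950 bits
H(X,Y) = -[(1/3)·log₂(1/3) + (5/24)·log₂(5/24) + (5/24)·log₂(5/24) + (5/24)·log₂(5/24) + (1/24)·log₂(1/24)]
  = 0.5283 + 0.4715 + 0.4715 + 0.4715 + 0.1910
  = 2.1338 bits

I(X;Y) = H(X) + H(Y) - H(X,Y)
  = 1.1964 + 0.9950 - 2.1338
  = 0.0576 bits

No. I(X;Y) = 0.0576 bits, which is ≤ 0.1 bits.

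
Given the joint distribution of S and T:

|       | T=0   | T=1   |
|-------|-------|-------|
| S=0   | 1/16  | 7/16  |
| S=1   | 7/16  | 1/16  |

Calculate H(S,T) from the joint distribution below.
H(S,T) = -Σ P(S,T) log₂ P(S,T), summed over the non-zero cells:
H(S,T) = -[(1/16)·log₂(1/16) + (7/16)·log₂(7/16) + (7/16)·log₂(7/16) + (1/16)·log₂(1/16)]
  = 0.2500 + 0.5218 + 0.5218 + 0.2500
  = 1.5436 bits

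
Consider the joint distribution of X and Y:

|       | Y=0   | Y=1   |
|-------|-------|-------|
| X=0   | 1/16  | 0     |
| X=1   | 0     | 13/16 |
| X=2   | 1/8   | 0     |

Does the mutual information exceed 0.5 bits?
Marginal P(X) (row sums):
  P(X=0) = 1/16 + 0 = 1/16
  P(X=1) = 0 + 13/16 = 13/16
  P(X=2) = 1/8 + 0 = 1/8
Marginal P(Y) (column sums):
  P(Y=0) = 1/16 + 0 + 1/8 = 3/16
  P(Y=1) = 0 + 13/16 + 0 = 13/16

H(X) = -[(1/16)·log₂(1/16) + (13/16)·log₂(13/16) + (1/8)·log₂(1/8)]
  = 0.2500 + 0.2434 + 0.3750
  = 0.8684 bits
H(Y) = -[(3/16)·log₂(3/16) + (13/16)·log₂(13/16)]
  = 0.4528 + 0.2434
  = 0.6962 bits
H(X,Y) = -[(1/16)·log₂(1/16) + (13/16)·log₂(13/16) + (1/8)·log₂(1/8)]
  = 0.2500 + 0.2434 + 0.3750
  = 0.8684 bits

I(X;Y) = H(X) + H(Y) - H(X,Y)
  = 0.8684 + 0.6962 - 0.8684
  = 0.6962 bits

Yes. I(X;Y) = 0.6962 bits, which is > 0.5 bits.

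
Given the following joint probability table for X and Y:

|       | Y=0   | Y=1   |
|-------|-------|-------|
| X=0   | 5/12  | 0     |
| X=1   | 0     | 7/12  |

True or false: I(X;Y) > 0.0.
Marginal P(X) (row sums):
  P(X=0) = 5/12 + 0 = 5/12
  P(X=1) = 0 + 7/12 = 7/12
Marginal P(Y) (column sums):
  P(Y=0) = 5/12 + 0 = 5/12
  P(Y=1) = 0 + 7/12 = 7/12

H(X) = -[(5/12)·log₂(5/12) + (7/12)·log₂(7/12)]
  = 0.5263 + 0.4536
  = 0.9799 bits
H(Y) = -[(5/12)·log₂(5/12) + (7/12)·log₂(7/12)]
  = 0.5263 + 0.4536
  = 0.9799 bits
H(X,Y) = -[(5/12)·log₂(5/12) + (7/12)·log₂(7/12)]
  = 0.5263 + 0.4536
  = 0.9799 bits

I(X;Y) = H(X) + H(Y) - H(X,Y)
  = 0.9799 + 0.9799 - 0.9799
  = 0.9799 bits

True. I(X;Y) = 0.9799 bits, which is > 0.0 bits.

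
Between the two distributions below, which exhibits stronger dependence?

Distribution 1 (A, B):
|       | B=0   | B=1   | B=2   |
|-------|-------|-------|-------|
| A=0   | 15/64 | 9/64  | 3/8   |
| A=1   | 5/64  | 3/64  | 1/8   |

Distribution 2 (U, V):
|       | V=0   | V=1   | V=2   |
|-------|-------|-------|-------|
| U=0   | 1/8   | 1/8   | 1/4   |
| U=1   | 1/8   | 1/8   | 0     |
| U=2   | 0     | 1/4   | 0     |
Distribution 1 (A, B):
Marginal P(A) (row sums):
  P(A=0) = 15/64 + 9/64 + 3/8 = 3/4
  P(A=1) = 5/64 + 3/64 + 1/8 = 1/4
Marginal P(B) (column sums):
  P(B=0) = 15/64 + 5/64 = 5/16
  P(B=1) = 9/64 + 3/64 = 3/16
  P(B=2) = 3/8 + 1/8 = 1/2

H(A) = -[(3/4)·log₂(3/4) + (1/4)·log₂(1/4)]
  = 0.3113 + 0.5000
  = 0.8113 bits
H(B) = -[(5/16)·log₂(5/16) + (3/16)·log₂(3/16) + (1/2)·log₂(1/2)]
  = 0.5244 + 0.4528 + 0.5000
  = 1.4772 bits
H(A,B) = -[(15/64)·log₂(15/64) + (9/64)·log₂(9/64) + (3/8)·log₂(3/8) + (5/64)·log₂(5/64) + (3/64)·log₂(3/64) + (1/8)·log₂(1/8)]
  = 0.4906 + 0.3980 + 0.5306 + 0.2873 + 0.2070 + 0.3750
  = 2.2885 bits

I(A;B) = H(A) + H(B) - H(A,B)
  = 0.8113 + 1.4772 - 2.2885
  = 0.0000 bits

Distribution 2 (U, V):
Marginal P(U) (row sums):
  P(U=0) = 1/8 + 1/8 + 1/4 = 1/2
  P(U=1) = 1/8 + 1/8 + 0 = 1/4
  P(U=2) = 0 + 1/4 + 0 = 1/4
Marginal P(V) (column sums):
  P(V=0) = 1/8 + 1/8 + 0 = 1/4
  P(V=1) = 1/8 + 1/8 + 1/4 = 1/2
  P(V=2) = 1/4 + 0 + 0 = 1/4

H(U) = -[(1/2)·log₂(1/2) + (1/4)·log₂(1/4) + (1/4)·log₂(1/4)]
  = 0.5000 + 0.5000 + 0.5000
  = 1.5000 bits
H(V) = -[(1/4)·log₂(1/4) + (1/2)·log₂(1/2) + (1/4)·log₂(1/4)]
  = 0.5000 + 0.5000 + 0.5000
  = 1.5000 bits
H(U,V) = -[(1/8)·log₂(1/8) + (1/8)·log₂(1/8) + (1/4)·log₂(1/4) + (1/8)·log₂(1/8) + (1/8)·log₂(1/8) + (1/4)·log₂(1/4)]
  = 0.3750 + 0.3750 + 0.5000 + 0.3750 + 0.3750 + 0.5000
  = 2.5000 bits

I(U;V) = H(U) + H(V) - H(U,V)
  = 1.5000 + 1.5000 - 2.5000
  = 0.5000 bits

I(U;V) = 0.5000 bits > I(A;B) = 0.0000 bits, so (U, V) has the higher mutual information (stronger dependence).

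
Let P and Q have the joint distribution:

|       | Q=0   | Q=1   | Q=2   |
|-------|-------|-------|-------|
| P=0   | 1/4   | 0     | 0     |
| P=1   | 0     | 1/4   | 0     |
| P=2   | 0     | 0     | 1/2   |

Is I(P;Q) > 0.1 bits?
Marginal P(P) (row sums):
  P(P=0) = 1/4 + 0 + 0 = 1/4
  P(P=1) = 0 + 1/4 + 0 = 1/4
  P(P=2) = 0 + 0 + 1/2 = 1/2
Marginal P(Q) (column sums):
  P(Q=0) = 1/4 + 0 + 0 = 1/4
  P(Q=1) = 0 + 1/4 + 0 = 1/4
  P(Q=2) = 0 + 0 + 1/2 = 1/2

H(P) = -[(1/4)·log₂(1/4) + (1/4)·log₂(1/4) + (1/2)·log₂(1/2)]
  = 0.5000 + 0.5000 + 0.5000
  = 1.5000 bits
H(Q) = -[(1/4)·log₂(1/4) + (1/4)·log₂(1/4) + (1/2)·log₂(1/2)]
  = 0.5000 + 0.5000 + 0.5000
  = 1.5000 bits
H(P,Q) = -[(1/4)·log₂(1/4) + (1/4)·log₂(1/4) + (1/2)·log₂(1/2)]
  = 0.5000 + 0.5000 + 0.5000
  = 1.5000 bits

I(P;Q) = H(P) + H(Q) - H(P,Q)
  = 1.5000 + 1.5000 - 1.5000
  = 1.5000 bits

Yes. I(P;Q) = 1.5000 bits, which is > 0.1 bits.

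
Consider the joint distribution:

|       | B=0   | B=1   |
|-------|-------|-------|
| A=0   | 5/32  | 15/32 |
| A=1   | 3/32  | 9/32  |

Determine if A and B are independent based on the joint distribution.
Marginal P(A) (row sums):
  P(A=0) = 5/32 + 15/32 = 5/8
  P(A=1) = 3/32 + 9/32 = 3/8
Marginal P(B) (column sums):
  P(B=0) = 5/32 + 3/32 = 1/4
  P(B=1) = 15/32 + 9/32 = 3/4

A and B are independent iff P(A=i,B=j) = P(A=i)·P(B=j) for every cell.
  P(A=0)·P(B=0) = 5/8 × 1/4 = 5/32 = P(A=0,B=0) ✓
  P(A=0)·P(B=1) = 5/8 × 3/4 = 15/32 = P(A=0,B=1) ✓
  P(A=1)·P(B=0) = 3/8 × 1/4 = 3/32 = P(A=1,B=0) ✓
  P(A=1)·P(B=1) = 3/8 × 3/4 = 9/32 = P(A=1,B=1) ✓

Yes, A and B are independent: every cell factors, so I(A;B) = 0 bits.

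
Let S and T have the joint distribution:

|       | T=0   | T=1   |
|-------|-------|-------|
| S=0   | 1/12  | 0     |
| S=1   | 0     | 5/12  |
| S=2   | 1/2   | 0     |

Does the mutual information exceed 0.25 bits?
Marginal P(S) (row sums):
  P(S=0) = 1/12 + 0 = 1/12
  P(S=1) = 0 + 5/12 = 5/12
  P(S=2) = 1/2 + 0 = 1/2
Marginal P(T) (column sums):
  P(T=0) = 1/12 + 0 + 1/2 = 7/12
  P(T=1) = 0 + 5/12 + 0 = 5/12

H(S) = -[(1/12)·log₂(1/12) + (5/12)·log₂(5/12) + (1/2)·log₂(1/2)]
  = 0.2987 + 0.5263 + 0.5000
  = 1.3250 bits
H(T) = -[(7/12)·log₂(7/12) + (5/12)·log₂(5/12)]
  = 0.4536 + 0.5263
  = 0.9799 bits
H(S,T) = -[(1/12)·log₂(1/12) + (5/12)·log₂(5/12) + (1/2)·log₂(1/2)]
  = 0.2987 + 0.5263 + 0.5000
  = 1.3250 bits

I(S;T) = H(S) + H(T) - H(S,T)
  = 1.3250 + 0.9799 - 1.3250
  = 0.9799 bits

Yes. I(S;T) = 0.9799 bits, which is > 0.25 bits.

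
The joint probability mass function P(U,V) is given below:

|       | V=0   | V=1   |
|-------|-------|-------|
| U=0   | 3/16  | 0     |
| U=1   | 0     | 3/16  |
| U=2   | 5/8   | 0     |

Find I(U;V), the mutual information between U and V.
Marginal P(U) (row sums):
  P(U=0) = 3/16 + 0 = 3/16
  P(U=1) = 0 + 3/16 = 3/16
  P(U=2) = 5/8 + 0 = 5/8
Marginal P(V) (column sums):
  P(V=0) = 3/16 + 0 + 5/8 = 13/16
  P(V=1) = 0 + 3/16 + 0 = 3/16

H(U) = -[(3/16)·log₂(3/16) + (3/16)·log₂(3/16) + (5/8)·log₂(5/8)]
  = 0.4528 + 0.4528 + 0.4238
  = 1.3294 bits
H(V) = -[(13/16)·log₂(13/16) + (3/16)·log₂(3/16)]
  = 0.2434 + 0.4528
  = 0.6962 bits
H(U,V) = -[(3/16)·log₂(3/16) + (3/16)·log₂(3/16) + (5/8)·log₂(5/8)]
  = 0.4528 + 0.4528 + 0.4238
  = 1.3294 bits

I(U;V) = H(U) + H(V) - H(U,V)
  = 1.3294 + 0.6962 - 1.3294
  = 0.6962 bits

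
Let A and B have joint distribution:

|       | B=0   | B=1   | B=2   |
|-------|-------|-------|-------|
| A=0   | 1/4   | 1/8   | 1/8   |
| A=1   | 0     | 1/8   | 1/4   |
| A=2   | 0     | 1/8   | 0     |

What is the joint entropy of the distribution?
H(A,B) = -Σ P(A,B) log₂ P(A,B), summed over the non-zero cells:
H(A,B) = -[(1/4)·log₂(1/4) + (1/8)·log₂(1/8) + (1/8)·log₂(1/8) + (1/8)·log₂(1/8) + (1/4)·log₂(1/4) + (1/8)·log₂(1/8)]
  = 0.5000 + 0.3750 + 0.3750 + 0.3750 + 0.5000 + 0.3750
  = 2.5000 bits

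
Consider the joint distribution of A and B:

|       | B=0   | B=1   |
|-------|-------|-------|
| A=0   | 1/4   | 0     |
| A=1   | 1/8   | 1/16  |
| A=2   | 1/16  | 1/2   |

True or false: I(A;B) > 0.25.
Marginal P(A) (row sums):
  P(A=0) = 1/4 + 0 = 1/4
  P(A=1) = 1/8 + 1/16 = 3/16
  P(A=2) = 1/16 + 1/2 = 9/16
Marginal P(B) (column sums):
  P(B=0) = 1/4 + 1/8 + 1/16 = 7/16
  P(B=1) = 0 + 1/16 + 1/2 = 9/16

H(A) = -[(1/4)·log₂(1/4) + (3/16)·log₂(3/16) + (9/16)·log₂(9/16)]
  = 0.5000 + 0.4528 + 0.4669
  = 1.4197 bits
H(B) = -[(7/16)·log₂(7/16) + (9/16)·log₂(9/16)]
  = 0.5218 + 0.4669
  = 0.9887 bits
H(A,B) = -[(1/4)·log₂(1/4) + (1/8)·log₂(1/8) + (1/16)·log₂(1/16) + (1/16)·log₂(1/16) + (1/2)·log₂(1/2)]
  = 0.5000 + 0.3750 + 0.2500 + 0.2500 + 0.5000
  = 1.8750 bits

I(A;B) = H(A) + H(B) - H(A,B)
  = 1.4197 + 0.9887 - 1.8750
  = 0.5334 bits

True. I(A;B) = 0.5334 bits, which is > 0.25 bits.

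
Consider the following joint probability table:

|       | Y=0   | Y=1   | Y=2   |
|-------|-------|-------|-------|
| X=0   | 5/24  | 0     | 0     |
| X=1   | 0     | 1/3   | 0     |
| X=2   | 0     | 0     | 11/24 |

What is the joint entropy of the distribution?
H(X,Y) = -Σ P(X,Y) log₂ P(X,Y), summed over the non-zero cells:
H(X,Y) = -[(5/24)·log₂(5/24) + (1/3)·log₂(1/3) + (11/24)·log₂(11/24)]
  = 0.4715 + 0.5283 + 0.5159
  = 1.5157 bits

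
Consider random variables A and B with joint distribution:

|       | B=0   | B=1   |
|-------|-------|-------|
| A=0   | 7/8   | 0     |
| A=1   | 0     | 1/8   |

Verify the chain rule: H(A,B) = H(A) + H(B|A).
Left side:
H(A,B) = -[(7/8)·log₂(7/8) + (1/8)·log₂(1/8)]
  = 0.1686 + 0.3750
  = 0.5436 bits

Right side:
Marginal P(A) (row sums):
  P(A=0) = 7/8 + 0 = 7/8
  P(A=1) = 0 + 1/8 = 1/8
H(A) = -[(7/8)·log₂(7/8) + (1/8)·log₂(1/8)]
  = 0.1686 + 0.3750
  = 0.5436 bits
H(B|A) = -Σ P(A,B)·log₂ P(B|A), where P(B|A) = P(A,B) / P(A)
  (cells with P(A,B) = 0 contribute 0)
  (A=0,B=0): P(B|A) = (7/8)/(7/8) = 1;  -(7/8)·log₂(1) = 0.0000
  (A=1,B=1): P(B|A) = (1/8)/(1/8) = 1;  -(1/8)·log₂(1) = 0.0000
H(B|A) = 0.0000 + 0.0000
  = 0.0000 bits
H(A) + H(B|A) = 0.5436 + 0.0000 = 0.5436 bits

Both sides equal 0.5436 bits, so the chain rule holds ✓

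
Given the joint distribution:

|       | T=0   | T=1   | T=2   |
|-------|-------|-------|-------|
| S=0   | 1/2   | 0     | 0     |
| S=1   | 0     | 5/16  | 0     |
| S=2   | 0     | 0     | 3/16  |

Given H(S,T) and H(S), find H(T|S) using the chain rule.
From the chain rule: H(S,T) = H(S) + H(T|S)
Therefore: H(T|S) = H(S,T) - H(S)

H(S,T) = -[(1/2)·log₂(1/2) + (5/16)·log₂(5/16) + (3/16)·log₂(3/16)]
  = 0.5000 + 0.5244 + 0.4528
  = 1.4772 bits
Marginal P(S) (row sums):
  P(S=0) = 1/2 + 0 + 0 = 1/2
  P(S=1) = 0 + 5/16 + 0 = 5/16
  P(S=2) = 0 + 0 + 3/16 = 3/16
H(S) = -[(1/2)·log₂(1/2) + (5/16)·log₂(5/16) + (3/16)·log₂(3/16)]
  = 0.5000 + 0.5244 + 0.4528
  = 1.4772 bits

H(T|S) = 1.4772 - 1.4772 = 0.0000 bits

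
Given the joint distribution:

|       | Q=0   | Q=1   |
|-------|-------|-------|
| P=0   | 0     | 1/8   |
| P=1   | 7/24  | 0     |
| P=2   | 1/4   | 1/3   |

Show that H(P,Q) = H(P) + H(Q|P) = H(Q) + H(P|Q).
Marginal P(P) (row sums):
  P(P=0) = 0 + 1/8 = 1/8
  P(P=1) = 7/24 + 0 = 7/24
  P(P=2) = 1/4 + 1/3 = 7/12
Marginal P(Q) (column sums):
  P(Q=0) = 0 + 7/24 + 1/4 = 13/24
  P(Q=1) = 1/8 + 0 + 1/3 = 11/24

Decomposition 1: H(P) + H(Q|P)
H(P) = -[(1/8)·log₂(1/8) + (7/24)·log₂(7/24) + (7/12)·log₂(7/12)]
  = 0.3750 + 0.5185 + 0.4536
  = 1.3471 bits
H(Q|P) = -Σ P(P,Q)·log₂ P(Q|P), where P(Q|P) = P(P,Q) / P(P)
  (cells with P(P,Q) = 0 contribute 0)
  (P=0,Q=1): P(Q|P) = (1/8)/(1/8) = 1;  -(1/8)·log₂(1) = 0.0000
  (P=1,Q=0): P(Q|P) = (7/24)/(7/24) = 1;  -(7/24)·log₂(1) = 0.0000
  (P=2,Q=0): P(Q|P) = (1/4)/(7/12) = 3/7;  -(1/4)·log₂(3/7) = 0.3056
  (P=2,Q=1): P(Q|P) = (1/3)/(7/12) = 4/7;  -(1/3)·log₂(4/7) = 0.2691
H(Q|P) = 0.0000 + 0.0000 + 0.3056 + 0.2691
  = 0.5747 bits
H(P) + H(Q|P) = 1.3471 + 0.5747 = 1.9218 bits

Decomposition 2: H(Q) + H(P|Q)
H(Q) = -[(13/24)·log₂(13/24) + (11/24)·log₂(11/24)]
  = 0.4791 + 0.5159
  = 0.9950 bits
H(P|Q) = -Σ P(P,Q)·log₂ P(P|Q), where P(P|Q) = P(P,Q) / P(Q)
  (cells with P(P,Q) = 0 contribute 0)
  (P=0,Q=1): P(P|Q) = (1/8)/(11/24) = 3/11;  -(1/8)·log₂(3/11) = 0.2343
  (P=1,Q=0): P(P|Q) = (7/24)/(13/24) = 7/13;  -(7/24)·log₂(7/13) = 0.2605
  (P=2,Q=0): P(P|Q) = (1/4)/(13/24) = 6/13;  -(1/4)·log₂(6/13) = 0.2789
  (P=2,Q=1): P(P|Q) = (1/3)/(11/24) = 8/11;  -(1/3)·log₂(8/11) = 0.1531
H(P|Q) = 0.2343 + 0.2605 + 0.2789 + 0.1531
  = 0.9268 bits
H(Q) + H(P|Q) = 0.9950 + 0.9268 = 1.9218 bits

Direct computation of the joint entropy:
H(P,Q) = -[(1/8)·log₂(1/8) + (7/24)·log₂(7/24) + (1/4)·log₂(1/4) + (1/3)·log₂(1/3)]
  = 0.3750 + 0.5185 + 0.5000 + 0.5283
  = 1.9218 bits

All three agree: H(P,Q) = 1.9218 bits ✓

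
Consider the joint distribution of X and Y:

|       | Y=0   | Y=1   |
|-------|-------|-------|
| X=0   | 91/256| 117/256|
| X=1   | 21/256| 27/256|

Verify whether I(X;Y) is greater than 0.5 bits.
Marginal P(X) (row sums):
  P(X=0) = 91/256 + 117/256 = 13/16
  P(X=1) = 21/256 + 27/256 = 3/16
Marginal P(Y) (column sums):
  P(Y=0) = 91/256 + 21/256 = 7/16
  P(Y=1) = 117/256 + 27/256 = 9/16

H(X) = -[(13/16)·log₂(13/16) + (3/16)·log₂(3/16)]
  = 0.2434 + 0.4528
  = 0.6962 bits
H(Y) = -[(7/16)·log₂(7/16) + (9/16)·log₂(9/16)]
  = 0.5218 + 0.4669
  = 0.9887 bits
H(X,Y) = -[(91/256)·log₂(91/256) + (117/256)·log₂(117/256) + (21/256)·log₂(21/256) + (27/256)·log₂(27/256)]
  = 0.5304 + 0.5163 + 0.2959 + 0.3423
  = 1.6849 bits

I(X;Y) = H(X) + H(Y) - H(X,Y)
  = 0.6962 + 0.9887 - 1.6849
  = 0.0000 bits

No. I(X;Y) = 0.0000 bits, which is ≤ 0.5 bits.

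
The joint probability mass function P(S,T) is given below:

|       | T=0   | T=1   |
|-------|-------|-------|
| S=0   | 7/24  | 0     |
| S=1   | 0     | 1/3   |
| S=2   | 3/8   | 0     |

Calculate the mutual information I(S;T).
Marginal P(S) (row sums):
  P(S=0) = 7/24 + 0 = 7/24
  P(S=1) = 0 + 1/3 = 1/3
  P(S=2) = 3/8 + 0 = 3/8
Marginal P(T) (column sums):
  P(T=0) = 7/24 + 0 + 3/8 = 2/3
  P(T=1) = 0 + 1/3 + 0 = 1/3

H(S) = -[(7/24)·log₂(7/24) + (1/3)·log₂(1/3) + (3/8)·log₂(3/8)]
  = 0.5185 + 0.5283 + 0.5306
  = 1.5774 bits
H(T) = -[(2/3)·log₂(2/3) + (1/3)·log₂(1/3)]
  = 0.3900 + 0.5283
  = 0.9183 bits
H(S,T) = -[(7/24)·log₂(7/24) + (1/3)·log₂(1/3) + (3/8)·log₂(3/8)]
  = 0.5185 + 0.5283 + 0.5306
  = 1.5774 bits

I(S;T) = H(S) + H(T) - H(S,T)
  = 1.5774 + 0.9183 - 1.5774
  = 0.9183 bits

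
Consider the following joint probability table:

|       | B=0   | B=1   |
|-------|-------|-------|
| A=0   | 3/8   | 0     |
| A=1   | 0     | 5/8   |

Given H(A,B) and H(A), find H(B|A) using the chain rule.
From the chain rule: H(A,B) = H(A) + H(B|A)
Therefore: H(B|A) = H(A,B) - H(A)

H(A,B) = -[(3/8)·log₂(3/8) + (5/8)·log₂(5/8)]
  = 0.5306 + 0.4238
  = 0.9544 bits
Marginal P(A) (row sums):
  P(A=0) = 3/8 + 0 = 3/8
  P(A=1) = 0 + 5/8 = 5/8
H(A) = -[(3/8)·log₂(3/8) + (5/8)·log₂(5/8)]
  = 0.5306 + 0.4238
  = 0.9544 bits

H(B|A) = 0.9544 - 0.9544 = 0.0000 bits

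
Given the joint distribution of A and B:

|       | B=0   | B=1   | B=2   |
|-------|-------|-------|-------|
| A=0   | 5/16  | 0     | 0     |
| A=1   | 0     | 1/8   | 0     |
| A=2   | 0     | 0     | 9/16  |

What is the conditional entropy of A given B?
Marginal P(B) (column sums):
  P(B=0) = 5/16 + 0 + 0 = 5/16
  P(B=1) = 0 + 1/8 + 0 = 1/8
  P(B=2) = 0 + 0 + 9/16 = 9/16

H(A|B) = -Σ P(A,B)·log₂ P(A|B), where P(A|B) = P(A,B) / P(B)
  (cells with P(A,B) = 0 contribute 0)
  (A=0,B=0): P(A|B) = (5/16)/(5/16) = 1;  -(5/16)·log₂(1) = 0.0000
  (A=1,B=1): P(A|B) = (1/8)/(1/8) = 1;  -(1/8)·log₂(1) = 0.0000
  (A=2,B=2): P(A|B) = (9/16)/(9/16) = 1;  -(9/16)·log₂(1) = 0.0000
H(A|B) = 0.0000 + 0.0000 + 0.0000
  = 0.0000 bits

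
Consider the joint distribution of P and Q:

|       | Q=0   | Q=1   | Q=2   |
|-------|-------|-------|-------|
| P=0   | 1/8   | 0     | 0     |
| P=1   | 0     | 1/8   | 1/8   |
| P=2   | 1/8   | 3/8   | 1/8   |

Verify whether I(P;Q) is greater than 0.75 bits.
Marginal P(P) (row sums):
  P(P=0) = 1/8 + 0 + 0 = 1/8
  P(P=1) = 0 + 1/8 + 1/8 = 1/4
  P(P=2) = 1/8 + 3/8 + 1/8 = 5/8
Marginal P(Q) (column sums):
  P(Q=0) = 1/8 + 0 + 1/8 = 1/4
  P(Q=1) = 0 + 1/8 + 3/8 = 1/2
  P(Q=2) = 0 + 1/8 + 1/8 = 1/4

H(P) = -[(1/8)·log₂(1/8) + (1/4)·log₂(1/4) + (5/8)·log₂(5/8)]
  = 0.3750 + 0.5000 + 0.4238
  = 1.2988 bits
H(Q) = -[(1/4)·log₂(1/4) + (1/2)·log₂(1/2) + (1/4)·log₂(1/4)]
  = 0.5000 + 0.5000 + 0.5000
  = 1.5000 bits
H(P,Q) = -[(1/8)·log₂(1/8) + (1/8)·log₂(1/8) + (1/8)·log₂(1/8) + (1/8)·log₂(1/8) + (3/8)·log₂(3/8) + (1/8)·log₂(1/8)]
  = 0.3750 + 0.3750 + 0.3750 + 0.3750 + 0.5306 + 0.3750
  = 2.4056 bits

I(P;Q) = H(P) + H(Q) - H(P,Q)
  = 1.2988 + 1.5000 - 2.4056
  = 0.3932 bits

No. I(P;Q) = 0.3932 bits, which is ≤ 0.75 bits.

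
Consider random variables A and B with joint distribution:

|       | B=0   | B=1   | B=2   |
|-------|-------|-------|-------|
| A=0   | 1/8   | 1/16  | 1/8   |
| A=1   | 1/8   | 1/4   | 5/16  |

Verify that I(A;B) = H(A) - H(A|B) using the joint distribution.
Left side, from I(A;B) = H(A) + H(B) - H(A,B):
Marginal P(A) (row sums):
  P(A=0) = 1/8 + 1/16 + 1/8 = 5/16
  P(A=1) = 1/8 + 1/4 + 5/16 = 11/16
Marginal P(B) (column sums):
  P(B=0) = 1/8 + 1/8 = 1/4
  P(B=1) = 1/16 + 1/4 = 5/16
  P(B=2) = 1/8 + 5/16 = 7/16

H(A) = -[(5/16)·log₂(5/16) + (11/16)·log₂(11/16)]
  = 0.5244 + 0.3716
  = 0.8960 bits
H(B) = -[(1/4)·log₂(1/4) + (5/16)·log₂(5/16) + (7/16)·log₂(7/16)]
  = 0.5000 + 0.5244 + 0.5218
  = 1.5462 bits
H(A,B) = -[(1/8)·log₂(1/8) + (1/16)·log₂(1/16) + (1/8)·log₂(1/8) + (1/8)·log₂(1/8) + (1/4)·log₂(1/4) + (5/16)·log₂(5/16)]
  = 0.3750 + 0.2500 + 0.3750 + 0.3750 + 0.5000 + 0.5244
  = 2.3994 bits

I(A;B) = H(A) + H(B) - H(A,B)
  = 0.8960 + 1.5462 - 2.3994
  = 0.0428 bits

Right side, with H(A|B) computed directly from the conditional probabilities:
H(A|B) = -Σ P(A,B)·log₂ P(A|B), where P(A|B) = P(A,B) / P(B)
  (A=0,B=0): P(A|B) = (1/8)/(1/4) = 1/2;  -(1/8)·log₂(1/2) = 0.1250
  (A=0,B=1): P(A|B) = (1/16)/(5/16) = 1/5;  -(1/16)·log₂(1/5) = 0.1451
  (A=0,B=2): P(A|B) = (1/8)/(7/16) = 2/7;  -(1/8)·log₂(2/7) = 0.2259
  (A=1,B=0): P(A|B) = (1/8)/(1/4) = 1/2;  -(1/8)·log₂(1/2) = 0.1250
  (A=1,B=1): P(A|B) = (1/4)/(5/16) = 4/5;  -(1/4)·log₂(4/5) = 0.0805
  (A=1,B=2): P(A|B) = (5/16)/(7/16) = 5/7;  -(5/16)·log₂(5/7) = 0.1517
H(A|B) = 0.1250 + 0.1451 + 0.2259 + 0.1250 + 0.0805 + 0.1517
  = 0.8532 bits
H(A) - H(A|B) = 0.8960 - 0.8532 = 0.0428 bits

Both sides equal 0.0428 bits, so I(A;B) = H(A) - H(A|B) ✓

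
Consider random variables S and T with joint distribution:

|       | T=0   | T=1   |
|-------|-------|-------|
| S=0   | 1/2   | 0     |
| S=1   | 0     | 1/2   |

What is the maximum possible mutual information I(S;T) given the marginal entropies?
The upper bound on mutual information is I(S;T) ≤ min(H(S), H(T)).

Marginal P(S) (row sums):
  P(S=0) = 1/2 + 0 = 1/2
  P(S=1) = 0 + 1/2 = 1/2
Marginal P(T) (column sums):
  P(T=0) = 1/2 + 0 = 1/2
  P(T=1) = 0 + 1/2 = 1/2

H(S) = -[(1/2)·log₂(1/2) + (1/2)·log₂(1/2)]
  = 0.5000 + 0.5000
  = 1.0000 bits
H(T) = -[(1/2)·log₂(1/2) + (1/2)·log₂(1/2)]
  = 0.5000 + 0.5000
  = 1.0000 bits

Maximum possible I(S;T) = min(1.0000, 1.0000) = 1.0000 bits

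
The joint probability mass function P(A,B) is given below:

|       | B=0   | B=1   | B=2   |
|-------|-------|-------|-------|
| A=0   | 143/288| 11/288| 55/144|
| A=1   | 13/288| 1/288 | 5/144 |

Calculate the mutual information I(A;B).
Marginal P(A) (row sums):
  P(A=0) = 143/288 + 11/288 + 55/144 = 11/12
  P(A=1) = 13/288 + 1/288 + 5/144 = 1/12
Marginal P(B) (column sums):
  P(B=0) = 143/288 + 13/288 = 13/24
  P(B=1) = 11/288 + 1/288 = 1/24
  P(B=2) = 55/144 + 5/144 = 5/12

H(A) = -[(11/12)·log₂(11/12) + (1/12)·log₂(1/12)]
  = 0.1151 + 0.2987
  = 0.4138 bits
H(B) = -[(13/24)·log₂(13/24) + (1/24)·log₂(1/24) + (5/12)·log₂(5/12)]
  = 0.4791 + 0.1910 + 0.5263
  = 1.1964 bits
H(A,B) = -[(143/288)·log₂(143/288) + (11/288)·log₂(11/288) + (55/144)·log₂(55/144) + (13/288)·log₂(13/288) + (1/288)·log₂(1/288) + (5/144)·log₂(5/144)]
  = 0.5015 + 0.1799 + 0.5304 + 0.2017 + 0.0284 + 0.1683
  = 1.6102 bits

I(A;B) = H(A) + H(B) - H(A,B)
  = 0.4138 + 1.1964 - 1.6102
  = 0.0000 bits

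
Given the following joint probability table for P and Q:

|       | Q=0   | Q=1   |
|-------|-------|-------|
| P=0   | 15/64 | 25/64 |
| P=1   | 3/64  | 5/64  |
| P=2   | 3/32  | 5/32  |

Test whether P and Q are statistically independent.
Marginal P(P) (row sums):
  P(P=0) = 15/64 + 25/64 = 5/8
  P(P=1) = 3/64 + 5/64 = 1/8
  P(P=2) = 3/32 + 5/32 = 1/4
Marginal P(Q) (column sums):
  P(Q=0) = 15/64 + 3/64 + 3/32 = 3/8
  P(Q=1) = 25/64 + 5/64 + 5/32 = 5/8

P and Q are independent iff P(P=i,Q=j) = P(P=i)·P(Q=j) for every cell.
  P(P=0)·P(Q=0) = 5/8 × 3/8 = 15/64 = P(P=0,Q=0) ✓
  P(P=0)·P(Q=1) = 5/8 × 5/8 = 25/64 = P(P=0,Q=1) ✓
  P(P=1)·P(Q=0) = 1/8 × 3/8 = 3/64 = P(P=1,Q=0) ✓
  P(P=1)·P(Q=1) = 1/8 × 5/8 = 5/64 = P(P=1,Q=1) ✓
  P(P=2)·P(Q=0) = 1/4 × 3/8 = 3/32 = P(P=2,Q=0) ✓
  P(P=2)·P(Q=1) = 1/4 × 5/8 = 5/32 = P(P=2,Q=1) ✓

Yes, P and Q are independent: every cell factors, so I(P;Q) = 0 bits.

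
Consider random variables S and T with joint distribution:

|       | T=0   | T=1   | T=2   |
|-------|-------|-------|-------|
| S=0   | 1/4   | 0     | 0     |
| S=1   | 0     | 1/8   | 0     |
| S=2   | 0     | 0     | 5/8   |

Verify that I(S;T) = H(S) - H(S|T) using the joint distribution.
Left side, from I(S;T) = H(S) + H(T) - H(S,T):
Marginal P(S) (row sums):
  P(S=0) = 1/4 + 0 + 0 = 1/4
  P(S=1) = 0 + 1/8 + 0 = 1/8
  P(S=2) = 0 + 0 + 5/8 = 5/8
Marginal P(T) (column sums):
  P(T=0) = 1/4 + 0 + 0 = 1/4
  P(T=1) = 0 + 1/8 + 0 = 1/8
  P(T=2) = 0 + 0 + 5/8 = 5/8

H(S) = -[(1/4)·log₂(1/4) + (1/8)·log₂(1/8) + (5/8)·log₂(5/8)]
  = 0.5000 + 0.3750 + 0.4238
  = 1.2988 bits
H(T) = -[(1/4)·log₂(1/4) + (1/8)·log₂(1/8) + (5/8)·log₂(5/8)]
  = 0.5000 + 0.3750 + 0.4238
  = 1.2988 bits
H(S,T) = -[(1/4)·log₂(1/4) + (1/8)·log₂(1/8) + (5/8)·log₂(5/8)]
  = 0.5000 + 0.3750 + 0.4238
  = 1.2988 bits

I(S;T) = H(S) + H(T) - H(S,T)
  = 1.2988 + 1.2988 - 1.2988
  = 1.2988 bits

Right side, with H(S|T) computed directly from the conditional probabilities:
H(S|T) = -Σ P(S,T)·log₂ P(S|T), where P(S|T) = P(S,T) / P(T)
  (cells with P(S,T) = 0 contribute 0)
  (S=0,T=0): P(S|T) = (1/4)/(1/4) = 1;  -(1/4)·log₂(1) = 0.0000
  (S=1,T=1): P(S|T) = (1/8)/(1/8) = 1;  -(1/8)·log₂(1) = 0.0000
  (S=2,T=2): P(S|T) = (5/8)/(5/8) = 1;  -(5/8)·log₂(1) = 0.0000
H(S|T) = 0.0000 + 0.0000 + 0.0000
  = 0.0000 bits
H(S) - H(S|T) = 1.2988 - 0.0000 = 1.2988 bits

Both sides equal 1.2988 bits, so I(S;T) = H(S) - H(S|T) ✓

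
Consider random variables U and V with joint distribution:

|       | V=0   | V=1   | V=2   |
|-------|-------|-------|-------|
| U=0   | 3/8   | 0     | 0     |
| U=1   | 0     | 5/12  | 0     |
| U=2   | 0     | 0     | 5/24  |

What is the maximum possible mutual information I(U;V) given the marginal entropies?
The upper bound on mutual information is I(U;V) ≤ min(H(U), H(V)).

Marginal P(U) (row sums):
  P(U=0) = 3/8 + 0 + 0 = 3/8
  P(U=1) = 0 + 5/12 + 0 = 5/12
  P(U=2) = 0 + 0 + 5/24 = 5/24
Marginal P(V) (column sums):
  P(V=0) = 3/8 + 0 + 0 = 3/8
  P(V=1) = 0 + 5/12 + 0 = 5/12
  P(V=2) = 0 + 0 + 5/24 = 5/24

H(U) = -[(3/8)·log₂(3/8) + (5/12)·log₂(5/12) + (5/24)·log₂(5/24)]
  = 0.5306 + 0.5263 + 0.4715
  = 1.5284 bits
H(V) = -[(3/8)·log₂(3/8) + (5/12)·log₂(5/12) + (5/24)·log₂(5/24)]
  = 0.5306 + 0.5263 + 0.4715
  = 1.5284 bits

Maximum possible I(U;V) = min(1.5284, 1.5284) = 1.5284 bits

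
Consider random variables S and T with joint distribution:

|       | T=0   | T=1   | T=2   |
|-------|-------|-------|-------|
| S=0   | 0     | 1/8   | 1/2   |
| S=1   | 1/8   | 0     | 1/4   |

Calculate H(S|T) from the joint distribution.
Marginal P(T) (column sums):
  P(T=0) = 0 + 1/8 = 1/8
  P(T=1) = 1/8 + 0 = 1/8
  P(T=2) = 1/2 + 1/4 = 3/4

H(S|T) = -Σ P(S,T)·log₂ P(S|T), where P(S|T) = P(S,T) / P(T)
  (cells with P(S,T) = 0 contribute 0)
  (S=0,T=1): P(S|T) = (1/8)/(1/8) = 1;  -(1/8)·log₂(1) = 0.0000
  (S=0,T=2): P(S|T) = (1/2)/(3/4) = 2/3;  -(1/2)·log₂(2/3) = 0.2925
  (S=1,T=0): P(S|T) = (1/8)/(1/8) = 1;  -(1/8)·log₂(1) = 0.0000
  (S=1,T=2): P(S|T) = (1/4)/(3/4) = 1/3;  -(1/4)·log₂(1/3) = 0.3962
H(S|T) = 0.0000 + 0.2925 + 0.0000 + 0.3962
  = 0.6887 bits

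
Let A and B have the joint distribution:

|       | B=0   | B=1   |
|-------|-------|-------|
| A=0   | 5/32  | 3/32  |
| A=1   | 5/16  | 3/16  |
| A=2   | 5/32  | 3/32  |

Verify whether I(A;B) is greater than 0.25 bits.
Marginal P(A) (row sums):
  P(A=0) = 5/32 + 3/32 = 1/4
  P(A=1) = 5/16 + 3/16 = 1/2
  P(A=2) = 5/32 + 3/32 = 1/4
Marginal P(B) (column sums):
  P(B=0) = 5/32 + 5/16 + 5/32 = 5/8
  P(B=1) = 3/32 + 3/16 + 3/32 = 3/8

H(A) = -[(1/4)·log₂(1/4) + (1/2)·log₂(1/2) + (1/4)·log₂(1/4)]
  = 0.5000 + 0.5000 + 0.5000
  = 1.5000 bits
H(B) = -[(5/8)·log₂(5/8) + (3/8)·log₂(3/8)]
  = 0.4238 + 0.5306
  = 0.9544 bits
H(A,B) = -[(5/32)·log₂(5/32) + (3/32)·log₂(3/32) + (5/16)·log₂(5/16) + (3/16)·log₂(3/16) + (5/32)·log₂(5/32) + (3/32)·log₂(3/32)]
  = 0.4184 + 0.3202 + 0.5244 + 0.4528 + 0.4184 + 0.3202
  = 2.4544 bits

I(A;B) = H(A) + H(B) - H(A,B)
  = 1.5000 + 0.9544 - 2.4544
  = 0.0000 bits

No. I(A;B) = 0.0000 bits, which is ≤ 0.25 bits.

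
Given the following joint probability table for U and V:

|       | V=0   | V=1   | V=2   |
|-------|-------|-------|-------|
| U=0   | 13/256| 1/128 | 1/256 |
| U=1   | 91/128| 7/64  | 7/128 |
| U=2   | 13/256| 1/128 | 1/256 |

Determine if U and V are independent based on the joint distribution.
Marginal P(U) (row sums):
  P(U=0) = 13/256 + 1/128 + 1/256 = 1/16
  P(U=1) = 91/128 + 7/64 + 7/128 = 7/8
  P(U=2) = 13/256 + 1/128 + 1/256 = 1/16
Marginal P(V) (column sums):
  P(V=0) = 13/256 + 91/128 + 13/256 = 13/16
  P(V=1) = 1/128 + 7/64 + 1/128 = 1/8
  P(V=2) = 1/256 + 7/128 + 1/256 = 1/16

U and V are independent iff P(U=i,V=j) = P(U=i)·P(V=j) for every cell.
  P(U=0)·P(V=0) = 1/16 × 13/16 = 13/256 = P(U=0,V=0) ✓
  P(U=0)·P(V=1) = 1/16 × 1/8 = 1/128 = P(U=0,V=1) ✓
  P(U=0)·P(V=2) = 1/16 × 1/16 = 1/256 = P(U=0,V=2) ✓
  P(U=1)·P(V=0) = 7/8 × 13/16 = 91/128 = P(U=1,V=0) ✓
  P(U=1)·P(V=1) = 7/8 × 1/8 = 7/64 = P(U=1,V=1) ✓
  P(U=1)·P(V=2) = 7/8 × 1/16 = 7/128 = P(U=1,V=2) ✓
  P(U=2)·P(V=0) = 1/16 × 13/16 = 13/256 = P(U=2,V=0) ✓
  P(U=2)·P(V=1) = 1/16 × 1/8 = 1/128 = P(U=2,V=1) ✓
  P(U=2)·P(V=2) = 1/16 × 1/16 = 1/256 = P(U=2,V=2) ✓

Yes, U and V are independent: every cell factors, so I(U;V) = 0 bits.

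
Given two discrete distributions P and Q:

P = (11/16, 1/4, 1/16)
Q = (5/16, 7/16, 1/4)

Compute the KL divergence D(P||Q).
D(P||Q) = Σ P(i) log₂(P(i)/Q(i))
  i=0: (11/16) × log₂((11/16)/(5/16)) = (11/16) × log₂(11/5) = 0.7820
  i=1: (1/4) × log₂((1/4)/(7/16)) = (1/4) × log₂(4/7) = -0.2018
  i=2: (1/16) × log₂((1/16)/(1/4)) = (1/16) × log₂(1/4) = -0.1250
D(P||Q) = 0.7820 - 0.2018 - 0.1250
  = 0.4552 bits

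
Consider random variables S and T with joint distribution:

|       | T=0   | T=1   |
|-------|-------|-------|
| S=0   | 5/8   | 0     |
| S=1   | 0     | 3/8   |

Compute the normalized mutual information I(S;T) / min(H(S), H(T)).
Marginal P(S) (row sums):
  P(S=0) = 5/8 + 0 = 5/8
  P(S=1) = 0 + 3/8 = 3/8
Marginal P(T) (column sums):
  P(T=0) = 5/8 + 0 = 5/8
  P(T=1) = 0 + 3/8 = 3/8

H(S) = -[(5/8)·log₂(5/8) + (3/8)·log₂(3/8)]
  = 0.4238 + 0.5306
  = 0.9544 bits
H(T) = -[(5/8)·log₂(5/8) + (3/8)·log₂(3/8)]
  = 0.4238 + 0.5306
  = 0.9544 bits
H(S,T) = -[(5/8)·log₂(5/8) + (3/8)·log₂(3/8)]
  = 0.4238 + 0.5306
  = 0.9544 bits

I(S;T) = H(S) + H(T) - H(S,T)
  = 0.9544 + 0.9544 - 0.9544
  = 0.9544 bits

min(H(S), H(T)) = min(0.9544, 0.9544) = 0.9544 bits
Normalized MI = 0.9544 / 0.9544 = 1.0000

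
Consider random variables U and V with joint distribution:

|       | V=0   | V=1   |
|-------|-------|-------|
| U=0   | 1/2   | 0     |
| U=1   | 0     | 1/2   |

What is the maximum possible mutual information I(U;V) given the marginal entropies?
The upper bound on mutual information is I(U;V) ≤ min(H(U), H(V)).

Marginal P(U) (row sums):
  P(U=0) = 1/2 + 0 = 1/2
  P(U=1) = 0 + 1/2 = 1/2
Marginal P(V) (column sums):
  P(V=0) = 1/2 + 0 = 1/2
  P(V=1) = 0 + 1/2 = 1/2

H(U) = -[(1/2)·log₂(1/2) + (1/2)·log₂(1/2)]
  = 0.5000 + 0.5000
  = 1.0000 bits
H(V) = -[(1/2)·log₂(1/2) + (1/2)·log₂(1/2)]
  = 0.5000 + 0.5000
  = 1.0000 bits

Maximum possible I(U;V) = min(1.0000, 1.0000) = 1.0000 bits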